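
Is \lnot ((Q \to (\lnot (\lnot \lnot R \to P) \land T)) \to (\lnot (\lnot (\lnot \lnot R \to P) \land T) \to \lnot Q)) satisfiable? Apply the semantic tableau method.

Initial set: {\lnot ((Q \to (\lnot (\lnot \lnot R \to P) \land T)) \to (\lnot (\lnot (\lnot \lnot R \to P) \land T) \to \lnot Q))}.
\lnot ((Q \to (\lnot (\lnot \lnot R \to P) \land T)) \to (\lnot (\lnot (\lnot \lnot R \to P) \land T) \to \lnot Q)): α-rule — add (Q \to (\lnot (\lnot \lnot R \to P) \land T)), \lnot (\lnot (\lnot (\lnot \lnot R \to P) \land T) \to \lnot Q).
\lnot (\lnot (\lnot (\lnot \lnot R \to P) \land T) \to \lnot Q): α-rule — add \lnot (\lnot (\lnot \lnot R \to P) \land T), \lnot \lnot Q.
(Q \to (\lnot (\lnot \lnot R \to P) \land T)): β-rule — branch into \lnot Q  //  (\lnot (\lnot \lnot R \to P) \land T).
  branch 1 (add \lnot Q):
    × closes — contains both Q and \lnot Q.
  branch 2 (add (\lnot (\lnot \lnot R \to P) \land T)):
    (\lnot (\lnot \lnot R \to P) \land T): α-rule — add \lnot (\lnot \lnot R \to P), T.
    \lnot (\lnot \lnot R \to P): α-rule — add \lnot \lnot R, \lnot P.
    \lnot \lnot R: drop double negation, giving R.
    \lnot (\lnot (\lnot \lnot R \to P) \land T): β-rule — branch into \lnot \lnot (\lnot \lnot R \to P)  //  \lnot T.
      branch 2.1 (add \lnot \lnot (\lnot \lnot R \to P)):
        \lnot \lnot (\lnot \lnot R \to P): β-rule — branch into \lnot \lnot \lnot R  //  P.
          branch 2.1.1 (add \lnot \lnot \lnot R):
            \lnot \lnot \lnot R: drop double negation, giving \lnot R.
            × closes — contains both R and \lnot R.
          branch 2.1.2 (add P):
            × closes — contains both P and \lnot P.
      branch 2.2 (add \lnot T):
        × closes — contains both T and \lnot T.
All 4 branches close.
Every branch closed; the formula is unsatisfiable.

Unsatisfiable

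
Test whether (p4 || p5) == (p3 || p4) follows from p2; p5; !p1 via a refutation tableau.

No

Initial set: {p2; p5; !p1; !((p4 || p5) == (p3 || p4))}.
!((p4 || p5) == (p3 || p4)): β-rule — branch into (p4 || p5), !(p3 || p4)  //  !(p4 || p5), (p3 || p4).
  branch 1 (add (p4 || p5), !(p3 || p4)):
    !(p3 || p4): α-rule — add !p3, !p4.
    (p4 || p5): β-rule — branch into p4  //  p5.
      branch 1.1 (add p4):
        × closes — contains both p4 and !p4.
      branch 1.2 (add p5):
        ○ open, literals {p1=F, p2=T, p3=F, p4=F, p5=T}.
  branch 2 (add !(p4 || p5), (p3 || p4)):
    !(p4 || p5): α-rule — add !p4, !p5.
    × closes — contains both p5 and !p5.
2 branches closed, 1 open.
An open branch gives a countermodel: p1=F, p2=T, p3=F, p4=F, p5=T (unmentioned atoms arbitrary); the premises hold there but the conclusion fails.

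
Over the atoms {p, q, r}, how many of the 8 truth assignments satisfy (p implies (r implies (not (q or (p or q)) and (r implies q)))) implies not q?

5

Initial set: {((p implies (r implies (not (q or (p or q)) and (r implies q)))) implies not q)}.
((p implies (r implies (not (q or (p or q)) and (r implies q)))) implies not q): β-rule — branch into not (p implies (r implies (not (q or (p or q)) and (r implies q))))  //  not q.
  branch 1 (add not (p implies (r implies (not (q or (p or q)) and (r implies q))))):
    not (p implies (r implies (not (q or (p or q)) and (r implies q)))): α-rule — add p, not (r implies (not (q or (p or q)) and (r implies q))).
    not (r implies (not (q or (p or q)) and (r implies q))): α-rule — add r, not (not (q or (p or q)) and (r implies q)).
    not (not (q or (p or q)) and (r implies q)): β-rule — branch into not not (q or (p or q))  //  not (r implies q).
      branch 1.1 (add not not (q or (p or q))):
        not not (q or (p or q)): β-rule — branch into q  //  (p or q).
          branch 1.1.1 (add q):
            ○ open, literals {p=1, q=1, r=1}.
          branch 1.1.2 (add (p or q)):
            (p or q): β-rule — branch into p  //  q.
              branch 1.1.2.1 (add p):
                ○ open, literals {p=1, r=1}.
              branch 1.1.2.2 (add q):
                ○ open, literals {p=1, q=1, r=1}.
      branch 1.2 (add not (r implies q)):
        not (r implies q): α-rule — add r, not q.
        ○ open, literals {p=1, q=0, r=1}.
  branch 2 (add not q):
    ○ open, literals {q=0}.
0 branches closed, 5 open.
Each open branch fixes some atoms; the unmentioned ones are free. Counting distinct full assignments: branch {p=1, q=1, r=1} (none free) contributes 1 new; branch {p=1, r=1} (q) contributes 1 new; branch {p=1, q=1, r=1} (none free) contributes 0 new; branch {p=1, q=0, r=1} (none free) contributes 0 new; branch {q=0} (p, r) contributes 3 new. Total: 5.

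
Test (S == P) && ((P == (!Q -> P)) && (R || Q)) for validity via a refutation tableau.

Assume the negation and expand:
Initial set: {!((S == P) && ((P == (!Q -> P)) && (R || Q)))}.
!((S == P) && ((P == (!Q -> P)) && (R || Q))): β-rule — branch into !(S == P)  //  !((P == (!Q -> P)) && (R || Q)).
  branch 1 (add !(S == P)):
    !(S == P): β-rule — branch into S, !P  //  !S, P.
      branch 1.1 (add S, !P):
        ○ open, literals {P=F, S=T}.
      branch 1.2 (add !S, P):
        ○ open, literals {P=T, S=F}.
  branch 2 (add !((P == (!Q -> P)) && (R || Q))):
    !((P == (!Q -> P)) && (R || Q)): β-rule — branch into !(P == (!Q -> P))  //  !(R || Q).
      branch 2.1 (add !(P == (!Q -> P))):
        !(P == (!Q -> P)): β-rule — branch into P, !(!Q -> P)  //  !P, (!Q -> P).
          branch 2.1.1 (add P, !(!Q -> P)):
            !(!Q -> P): α-rule — add !Q, !P.
            × closes — contains both P and !P.
          branch 2.1.2 (add !P, (!Q -> P)):
            (!Q -> P): β-rule — branch into !!Q  //  P.
              branch 2.1.2.1 (add !!Q):
                ○ open, literals {P=F, Q=T}.
              branch 2.1.2.2 (add P):
                × closes — contains both P and !P.
      branch 2.2 (add !(R || Q)):
        !(R || Q): α-rule — add !R, !Q.
        ○ open, literals {Q=F, R=F}.
2 branches closed, 4 open.
An open branch gives a countermodel: P=F, S=T (unmentioned atoms arbitrary); under it the original formula is false.

Not valid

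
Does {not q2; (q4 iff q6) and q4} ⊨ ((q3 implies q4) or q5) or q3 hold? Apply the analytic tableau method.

Initial set: {not q2; ((q4 iff q6) and q4); not (((q3 implies q4) or q5) or q3)}.
((q4 iff q6) and q4): α-rule — add (q4 iff q6), q4.
not (((q3 implies q4) or q5) or q3): α-rule — add not ((q3 implies q4) or q5), not q3.
not ((q3 implies q4) or q5): α-rule — add not (q3 implies q4), not q5.
not (q3 implies q4): α-rule — add q3, not q4.
× closes — contains both q3 and not q3.
All 1 branch closes.
Every branch closed, so the premises entail the conclusion.

Yes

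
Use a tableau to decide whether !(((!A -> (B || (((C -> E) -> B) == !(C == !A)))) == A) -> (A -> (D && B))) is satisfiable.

Satisfiable

Initial set: {T !(((!A -> (B || (((C -> E) -> B) == !(C == !A)))) == A) -> (A -> (D && B)))}.
T !(((!A -> (B || (((C -> E) -> B) == !(C == !A)))) == A) -> (A -> (D && B))): α-rule — add T ((!A -> (B || (((C -> E) -> B) == !(C == !A)))) == A), F (A -> (D && B)).
F (A -> (D && B)): α-rule — add T A, F (D && B).
T ((!A -> (B || (((C -> E) -> B) == !(C == !A)))) == A): β-rule — branch into T (!A -> (B || (((C -> E) -> B) == !(C == !A)))), T A  //  F (!A -> (B || (((C -> E) -> B) == !(C == !A)))), F A.
  branch 1 (add T (!A -> (B || (((C -> E) -> B) == !(C == !A)))), T A):
    F (D && B): β-rule — branch into F D  //  F B.
      branch 1.1 (add F D):
        T (!A -> (B || (((C -> E) -> B) == !(C == !A)))): β-rule — branch into F !A  //  T (B || (((C -> E) -> B) == !(C == !A))).
          branch 1.1.1 (add F !A):
            ○ open, literals {A=T, D=F}.
          branch 1.1.2 (add T (B || (((C -> E) -> B) == !(C == !A)))):
            T (B || (((C -> E) -> B) == !(C == !A))): β-rule — branch into T B  //  T (((C -> E) -> B) == !(C == !A)).
              branch 1.1.2.1 (add T B):
                ○ open, literals {A=T, B=T, D=F}.
              branch 1.1.2.2 (add T (((C -> E) -> B) == !(C == !A))):
                T (((C -> E) -> B) == !(C == !A)): β-rule — branch into T ((C -> E) -> B), T !(C == !A)  //  F ((C -> E) -> B), F !(C == !A).
                  branch 1.1.2.2.1 (add T ((C -> E) -> B), T !(C == !A)):
                    T ((C -> E) -> B): β-rule — branch into F (C -> E)  //  T B.
                      branch 1.1.2.2.1.1 (add F (C -> E)):
                        F (C -> E): α-rule — add T C, F E.
                        T !(C == !A): β-rule — branch into T C, F !A  //  F C, T !A.
                          branch 1.1.2.2.1.1.1 (add T C, F !A):
                            ○ open, literals {A=T, C=T, D=F, E=F}.
                          branch 1.1.2.2.1.1.2 (add F C, T !A):
                            × closes — contains both C and !C.
                      branch 1.1.2.2.1.2 (add T B):
                        T !(C == !A): β-rule — branch into T C, F !A  //  F C, T !A.
                          branch 1.1.2.2.1.2.1 (add T C, F !A):
                            ○ open, literals {A=T, B=T, C=T, D=F}.
                          branch 1.1.2.2.1.2.2 (add F C, T !A):
                            × closes — contains both A and !A.
                  branch 1.1.2.2.2 (add F ((C -> E) -> B), F !(C == !A)):
                    F ((C -> E) -> B): α-rule — add T (C -> E), F B.
                    F !(C == !A): β-rule — branch into T C, T !A  //  F C, F !A.
                      branch 1.1.2.2.2.1 (add T C, T !A):
                        × closes — contains both A and !A.
                      branch 1.1.2.2.2.2 (add F C, F !A):
                        T (C -> E): β-rule — branch into F C  //  T E.
                          branch 1.1.2.2.2.2.1 (add F C):
                            ○ open, literals {A=T, B=F, C=F, D=F}.
                          branch 1.1.2.2.2.2.2 (add T E):
                            ○ open, literals {A=T, B=F, C=F, D=F, E=T}.
      branch 1.2 (add F B):
        T (!A -> (B || (((C -> E) -> B) == !(C == !A)))): β-rule — branch into F !A  //  T (B || (((C -> E) -> B) == !(C == !A))).
          branch 1.2.1 (add F !A):
            ○ open, literals {A=T, B=F}.
          branch 1.2.2 (add T (B || (((C -> E) -> B) == !(C == !A)))):
            T (B || (((C -> E) -> B) == !(C == !A))): β-rule — branch into T B  //  T (((C -> E) -> B) == !(C == !A)).
              branch 1.2.2.1 (add T B):
                × closes — contains both B and !B.
              branch 1.2.2.2 (add T (((C -> E) -> B) == !(C == !A))):
                T (((C -> E) -> B) == !(C == !A)): β-rule — branch into T ((C -> E) -> B), T !(C == !A)  //  F ((C -> E) -> B), F !(C == !A).
                  branch 1.2.2.2.1 (add T ((C -> E) -> B), T !(C == !A)):
                    T ((C -> E) -> B): β-rule — branch into F (C -> E)  //  T B.
                      branch 1.2.2.2.1.1 (add F (C -> E)):
                        F (C -> E): α-rule — add T C, F E.
                        T !(C == !A): β-rule — branch into T C, F !A  //  F C, T !A.
                          branch 1.2.2.2.1.1.1 (add T C, F !A):
                            ○ open, literals {A=T, B=F, C=T, E=F}.
                          branch 1.2.2.2.1.1.2 (add F C, T !A):
                            × closes — contains both C and !C.
                      branch 1.2.2.2.1.2 (add T B):
                        × closes — contains both B and !B.
                  branch 1.2.2.2.2 (add F ((C -> E) -> B), F !(C == !A)):
                    F ((C -> E) -> B): α-rule — add T (C -> E), F B.
                    F !(C == !A): β-rule — branch into T C, T !A  //  F C, F !A.
                      branch 1.2.2.2.2.1 (add T C, T !A):
                        × closes — contains both A and !A.
                      branch 1.2.2.2.2.2 (add F C, F !A):
                        T (C -> E): β-rule — branch into F C  //  T E.
                          branch 1.2.2.2.2.2.1 (add F C):
                            ○ open, literals {A=T, B=F, C=F}.
                          branch 1.2.2.2.2.2.2 (add T E):
                            ○ open, literals {A=T, B=F, C=F, E=T}.
  branch 2 (add F (!A -> (B || (((C -> E) -> B) == !(C == !A)))), F A):
    × closes — contains both A and !A.
8 branches closed, 10 open.
An open branch gives a satisfying assignment: A=T, D=F.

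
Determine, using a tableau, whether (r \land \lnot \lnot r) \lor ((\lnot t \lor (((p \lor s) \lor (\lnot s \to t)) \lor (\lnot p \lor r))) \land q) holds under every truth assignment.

Not valid

Assume the negation and expand:
Initial set: {F ((r \land \lnot \lnot r) \lor ((\lnot t \lor (((p \lor s) \lor (\lnot s \to t)) \lor (\lnot p \lor r))) \land q))}.
F ((r \land \lnot \lnot r) \lor ((\lnot t \lor (((p \lor s) \lor (\lnot s \to t)) \lor (\lnot p \lor r))) \land q)): α-rule — add F (r \land \lnot \lnot r), F ((\lnot t \lor (((p \lor s) \lor (\lnot s \to t)) \lor (\lnot p \lor r))) \land q).
F (r \land \lnot \lnot r): β-rule — branch into F r  //  F \lnot \lnot r.
  branch 1 (add F r):
    F ((\lnot t \lor (((p \lor s) \lor (\lnot s \to t)) \lor (\lnot p \lor r))) \land q): β-rule — branch into F (\lnot t \lor (((p \lor s) \lor (\lnot s \to t)) \lor (\lnot p \lor r)))  //  F q.
      branch 1.1 (add F (\lnot t \lor (((p \lor s) \lor (\lnot s \to t)) \lor (\lnot p \lor r)))):
        F (\lnot t \lor (((p \lor s) \lor (\lnot s \to t)) \lor (\lnot p \lor r))): α-rule — add F \lnot t, F (((p \lor s) \lor (\lnot s \to t)) \lor (\lnot p \lor r)).
        F (((p \lor s) \lor (\lnot s \to t)) \lor (\lnot p \lor r)): α-rule — add F ((p \lor s) \lor (\lnot s \to t)), F (\lnot p \lor r).
        F ((p \lor s) \lor (\lnot s \to t)): α-rule — add F (p \lor s), F (\lnot s \to t).
        F (\lnot p \lor r): α-rule — add F \lnot p, F r.
        F (p \lor s): α-rule — add F p, F s.
        × closes — contains both p and \lnot p.
      branch 1.2 (add F q):
        ○ open, literals {q=false, r=false}.
  branch 2 (add F \lnot \lnot r):
    F \lnot \lnot r: drop double negation, giving F r.
    F ((\lnot t \lor (((p \lor s) \lor (\lnot s \to t)) \lor (\lnot p \lor r))) \land q): β-rule — branch into F (\lnot t \lor (((p \lor s) \lor (\lnot s \to t)) \lor (\lnot p \lor r)))  //  F q.
      branch 2.1 (add F (\lnot t \lor (((p \lor s) \lor (\lnot s \to t)) \lor (\lnot p \lor r)))):
        F (\lnot t \lor (((p \lor s) \lor (\lnot s \to t)) \lor (\lnot p \lor r))): α-rule — add F \lnot t, F (((p \lor s) \lor (\lnot s \to t)) \lor (\lnot p \lor r)).
        F (((p \lor s) \lor (\lnot s \to t)) \lor (\lnot p \lor r)): α-rule — add F ((p \lor s) \lor (\lnot s \to t)), F (\lnot p \lor r).
        F ((p \lor s) \lor (\lnot s \to t)): α-rule — add F (p \lor s), F (\lnot s \to t).
        F (\lnot p \lor r): α-rule — add F \lnot p, F r.
        F (p \lor s): α-rule — add F p, F s.
        × closes — contains both p and \lnot p.
      branch 2.2 (add F q):
        ○ open, literals {q=false, r=false}.
2 branches closed, 2 open.
An open branch gives a countermodel: q=false, r=false (unmentioned atoms arbitrary); under it the original formula is false.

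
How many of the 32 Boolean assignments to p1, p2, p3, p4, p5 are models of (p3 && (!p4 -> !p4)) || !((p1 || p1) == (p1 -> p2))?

28

Initial set: {((p3 && (!p4 -> !p4)) || !((p1 || p1) == (p1 -> p2)))}.
((p3 && (!p4 -> !p4)) || !((p1 || p1) == (p1 -> p2))): β-rule — branch into (p3 && (!p4 -> !p4))  //  !((p1 || p1) == (p1 -> p2)).
  branch 1 (add (p3 && (!p4 -> !p4))):
    (p3 && (!p4 -> !p4)): α-rule — add p3, (!p4 -> !p4).
    (!p4 -> !p4): β-rule — branch into !!p4  //  !p4.
      branch 1.1 (add !!p4):
        ○ open, literals {p3=T, p4=T}.
      branch 1.2 (add !p4):
        ○ open, literals {p3=T, p4=F}.
  branch 2 (add !((p1 || p1) == (p1 -> p2))):
    !((p1 || p1) == (p1 -> p2)): β-rule — branch into (p1 || p1), !(p1 -> p2)  //  !(p1 || p1), (p1 -> p2).
      branch 2.1 (add (p1 || p1), !(p1 -> p2)):
        !(p1 -> p2): α-rule — add p1, !p2.
        (p1 || p1): β-rule — branch into p1  //  p1.
          branch 2.1.1 (add p1):
            ○ open, literals {p1=T, p2=F}.
          branch 2.1.2 (add p1):
            ○ open, literals {p1=T, p2=F}.
      branch 2.2 (add !(p1 || p1), (p1 -> p2)):
        !(p1 || p1): α-rule — add !p1, !p1.
        (p1 -> p2): β-rule — branch into !p1  //  p2.
          branch 2.2.1 (add !p1):
            ○ open, literals {p1=F}.
          branch 2.2.2 (add p2):
            ○ open, literals {p1=F, p2=T}.
0 branches closed, 6 open.
Each open branch fixes some atoms; the unmentioned ones are free. Counting distinct full assignments: branch {p3=T, p4=T} (p1, p2, p5) contributes 8 new; branch {p3=T, p4=F} (p1, p2, p5) contributes 8 new; branch {p1=T, p2=F} (p3, p4, p5) contributes 4 new; branch {p1=T, p2=F} (p3, p4, p5) contributes 0 new; branch {p1=F} (p2, p3, p4, p5) contributes 8 new; branch {p1=F, p2=T} (p3, p4, p5) contributes 0 new. Total: 28.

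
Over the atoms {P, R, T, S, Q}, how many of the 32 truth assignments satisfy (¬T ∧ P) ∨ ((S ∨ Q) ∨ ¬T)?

28

Initial set: {T ((¬T ∧ P) ∨ ((S ∨ Q) ∨ ¬T))}.
T ((¬T ∧ P) ∨ ((S ∨ Q) ∨ ¬T)): β-rule — branch into T (¬T ∧ P)  //  T ((S ∨ Q) ∨ ¬T).
  branch 1 (add T (¬T ∧ P)):
    T (¬T ∧ P): α-rule — add T ¬T, T P.
    ○ open, literals {P=1, T=0}.
  branch 2 (add T ((S ∨ Q) ∨ ¬T)):
    T ((S ∨ Q) ∨ ¬T): β-rule — branch into T (S ∨ Q)  //  T ¬T.
      branch 2.1 (add T (S ∨ Q)):
        T (S ∨ Q): β-rule — branch into T S  //  T Q.
          branch 2.1.1 (add T S):
            ○ open, literals {S=1}.
          branch 2.1.2 (add T Q):
            ○ open, literals {Q=1}.
      branch 2.2 (add T ¬T):
        ○ open, literals {T=0}.
0 branches closed, 4 open.
Each open branch fixes some atoms; the unmentioned ones are free. Counting distinct full assignments: branch {P=1, T=0} (R, S, Q) contributes 8 new; branch {S=1} (P, R, T, Q) contributes 12 new; branch {Q=1} (P, R, T, S) contributes 6 new; branch {T=0} (P, R, S, Q) contributes 2 new. Total: 28.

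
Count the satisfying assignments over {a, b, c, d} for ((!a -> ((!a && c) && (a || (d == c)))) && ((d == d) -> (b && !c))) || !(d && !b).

12

Initial set: {(((!a -> ((!a && c) && (a || (d == c)))) && ((d == d) -> (b && !c))) || !(d && !b))}.
(((!a -> ((!a && c) && (a || (d == c)))) && ((d == d) -> (b && !c))) || !(d && !b)): β-rule — branch into ((!a -> ((!a && c) && (a || (d == c)))) && ((d == d) -> (b && !c)))  //  !(d && !b).
  branch 1 (add ((!a -> ((!a && c) && (a || (d == c)))) && ((d == d) -> (b && !c)))):
    ((!a -> ((!a && c) && (a || (d == c)))) && ((d == d) -> (b && !c))): α-rule — add (!a -> ((!a && c) && (a || (d == c)))), ((d == d) -> (b && !c)).
    (!a -> ((!a && c) && (a || (d == c)))): β-rule — branch into !!a  //  ((!a && c) && (a || (d == c))).
      branch 1.1 (add !!a):
        ((d == d) -> (b && !c)): β-rule — branch into !(d == d)  //  (b && !c).
          branch 1.1.1 (add !(d == d)):
            !(d == d): β-rule — branch into d, !d  //  !d, d.
              branch 1.1.1.1 (add d, !d):
                × closes — contains both d and !d.
              branch 1.1.1.2 (add !d, d):
                × closes — contains both d and !d.
          branch 1.1.2 (add (b && !c)):
            (b && !c): α-rule — add b, !c.
            ○ open, literals {a=T, b=T, c=F}.
      branch 1.2 (add ((!a && c) && (a || (d == c)))):
        ((!a && c) && (a || (d == c))): α-rule — add (!a && c), (a || (d == c)).
        (!a && c): α-rule — add !a, c.
        ((d == d) -> (b && !c)): β-rule — branch into !(d == d)  //  (b && !c).
          branch 1.2.1 (add !(d == d)):
            (a || (d == c)): β-rule — branch into a  //  (d == c).
              branch 1.2.1.1 (add a):
                × closes — contains both a and !a.
              branch 1.2.1.2 (add (d == c)):
                !(d == d): β-rule — branch into d, !d  //  !d, d.
                  branch 1.2.1.2.1 (add d, !d):
                    × closes — contains both d and !d.
                  branch 1.2.1.2.2 (add !d, d):
                    × closes — contains both d and !d.
          branch 1.2.2 (add (b && !c)):
            (b && !c): α-rule — add b, !c.
            × closes — contains both c and !c.
  branch 2 (add !(d && !b)):
    !(d && !b): β-rule — branch into !d  //  !!b.
      branch 2.1 (add !d):
        ○ open, literals {d=F}.
      branch 2.2 (add !!b):
        ○ open, literals {b=T}.
6 branches closed, 3 open.
Each open branch fixes some atoms; the unmentioned ones are free. Counting distinct full assignments: branch {a=T, b=T, c=F} (d) contributes 2 new; branch {d=F} (a, b, c) contributes 7 new; branch {b=T} (a, c, d) contributes 3 new. Total: 12.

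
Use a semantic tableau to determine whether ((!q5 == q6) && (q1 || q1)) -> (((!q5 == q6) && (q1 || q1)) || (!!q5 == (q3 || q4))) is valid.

Valid

Assume the negation and expand:
Initial set: {!(((!q5 == q6) && (q1 || q1)) -> (((!q5 == q6) && (q1 || q1)) || (!!q5 == (q3 || q4))))}.
!(((!q5 == q6) && (q1 || q1)) -> (((!q5 == q6) && (q1 || q1)) || (!!q5 == (q3 || q4)))): α-rule — add ((!q5 == q6) && (q1 || q1)), !(((!q5 == q6) && (q1 || q1)) || (!!q5 == (q3 || q4))).
((!q5 == q6) && (q1 || q1)): α-rule — add (!q5 == q6), (q1 || q1).
!(((!q5 == q6) && (q1 || q1)) || (!!q5 == (q3 || q4))): α-rule — add !((!q5 == q6) && (q1 || q1)), !(!!q5 == (q3 || q4)).
(!q5 == q6): β-rule — branch into !q5, q6  //  !!q5, !q6.
  branch 1 (add !q5, q6):
    (q1 || q1): β-rule — branch into q1  //  q1.
      branch 1.1 (add q1):
        !((!q5 == q6) && (q1 || q1)): β-rule — branch into !(!q5 == q6)  //  !(q1 || q1).
          branch 1.1.1 (add !(!q5 == q6)):
            !(!!q5 == (q3 || q4)): β-rule — branch into !!q5, !(q3 || q4)  //  !!!q5, (q3 || q4).
              branch 1.1.1.1 (add !!q5, !(q3 || q4)):
                !!q5: drop double negation, giving q5.
                × closes — contains both q5 and !q5.
              branch 1.1.1.2 (add !!!q5, (q3 || q4)):
                !!!q5: drop double negation, giving !q5.
                !(!q5 == q6): β-rule — branch into !q5, !q6  //  !!q5, q6.
                  branch 1.1.1.2.1 (add !q5, !q6):
                    × closes — contains both q6 and !q6.
                  branch 1.1.1.2.2 (add !!q5, q6):
                    × closes — contains both q5 and !q5.
          branch 1.1.2 (add !(q1 || q1)):
            !(q1 || q1): α-rule — add !q1, !q1.
            × closes — contains both q1 and !q1.
      branch 1.2 (add q1):
        !((!q5 == q6) && (q1 || q1)): β-rule — branch into !(!q5 == q6)  //  !(q1 || q1).
          branch 1.2.1 (add !(!q5 == q6)):
            !(!!q5 == (q3 || q4)): β-rule — branch into !!q5, !(q3 || q4)  //  !!!q5, (q3 || q4).
              branch 1.2.1.1 (add !!q5, !(q3 || q4)):
                !!q5: drop double negation, giving q5.
                × closes — contains both q5 and !q5.
              branch 1.2.1.2 (add !!!q5, (q3 || q4)):
                !!!q5: drop double negation, giving !q5.
                !(!q5 == q6): β-rule — branch into !q5, !q6  //  !!q5, q6.
                  branch 1.2.1.2.1 (add !q5, !q6):
                    × closes — contains both q6 and !q6.
                  branch 1.2.1.2.2 (add !!q5, q6):
                    × closes — contains both q5 and !q5.
          branch 1.2.2 (add !(q1 || q1)):
            !(q1 || q1): α-rule — add !q1, !q1.
            × closes — contains both q1 and !q1.
  branch 2 (add !!q5, !q6):
    (q1 || q1): β-rule — branch into q1  //  q1.
      branch 2.1 (add q1):
        !((!q5 == q6) && (q1 || q1)): β-rule — branch into !(!q5 == q6)  //  !(q1 || q1).
          branch 2.1.1 (add !(!q5 == q6)):
            !(!!q5 == (q3 || q4)): β-rule — branch into !!q5, !(q3 || q4)  //  !!!q5, (q3 || q4).
              branch 2.1.1.1 (add !!q5, !(q3 || q4)):
                !!q5: drop double negation, giving q5.
                !(q3 || q4): α-rule — add !q3, !q4.
                !(!q5 == q6): β-rule — branch into !q5, !q6  //  !!q5, q6.
                  branch 2.1.1.1.1 (add !q5, !q6):
                    × closes — contains both q5 and !q5.
                  branch 2.1.1.1.2 (add !!q5, q6):
                    × closes — contains both q6 and !q6.
              branch 2.1.1.2 (add !!!q5, (q3 || q4)):
                !!!q5: drop double negation, giving !q5.
                × closes — contains both q5 and !q5.
          branch 2.1.2 (add !(q1 || q1)):
            !(q1 || q1): α-rule — add !q1, !q1.
            × closes — contains both q1 and !q1.
      branch 2.2 (add q1):
        !((!q5 == q6) && (q1 || q1)): β-rule — branch into !(!q5 == q6)  //  !(q1 || q1).
          branch 2.2.1 (add !(!q5 == q6)):
            !(!!q5 == (q3 || q4)): β-rule — branch into !!q5, !(q3 || q4)  //  !!!q5, (q3 || q4).
              branch 2.2.1.1 (add !!q5, !(q3 || q4)):
                !!q5: drop double negation, giving q5.
                !(q3 || q4): α-rule — add !q3, !q4.
                !(!q5 == q6): β-rule — branch into !q5, !q6  //  !!q5, q6.
                  branch 2.2.1.1.1 (add !q5, !q6):
                    × closes — contains both q5 and !q5.
                  branch 2.2.1.1.2 (add !!q5, q6):
                    × closes — contains both q6 and !q6.
              branch 2.2.1.2 (add !!!q5, (q3 || q4)):
                !!!q5: drop double negation, giving !q5.
                × closes — contains both q5 and !q5.
          branch 2.2.2 (add !(q1 || q1)):
            !(q1 || q1): α-rule — add !q1, !q1.
            × closes — contains both q1 and !q1.
All 16 branches close.
Every branch closed, so the negation is unsatisfiable and the formula is valid.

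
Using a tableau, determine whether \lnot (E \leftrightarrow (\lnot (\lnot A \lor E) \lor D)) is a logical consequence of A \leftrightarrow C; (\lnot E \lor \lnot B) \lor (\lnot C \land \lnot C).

Initial set: {(A \leftrightarrow C); ((\lnot E \lor \lnot B) \lor (\lnot C \land \lnot C)); \lnot \lnot (E \leftrightarrow (\lnot (\lnot A \lor E) \lor D))}.
(A \leftrightarrow C): β-rule — branch into A, C  //  \lnot A, \lnot C.
  branch 1 (add A, C):
    ((\lnot E \lor \lnot B) \lor (\lnot C \land \lnot C)): β-rule — branch into (\lnot E \lor \lnot B)  //  (\lnot C \land \lnot C).
      branch 1.1 (add (\lnot E \lor \lnot B)):
        \lnot \lnot (E \leftrightarrow (\lnot (\lnot A \lor E) \lor D)): β-rule — branch into E, (\lnot (\lnot A \lor E) \lor D)  //  \lnot E, \lnot (\lnot (\lnot A \lor E) \lor D).
          branch 1.1.1 (add E, (\lnot (\lnot A \lor E) \lor D)):
            (\lnot E \lor \lnot B): β-rule — branch into \lnot E  //  \lnot B.
              branch 1.1.1.1 (add \lnot E):
                × closes — contains both E and \lnot E.
              branch 1.1.1.2 (add \lnot B):
                (\lnot (\lnot A \lor E) \lor D): β-rule — branch into \lnot (\lnot A \lor E)  //  D.
                  branch 1.1.1.2.1 (add \lnot (\lnot A \lor E)):
                    \lnot (\lnot A \lor E): α-rule — add \lnot \lnot A, \lnot E.
                    × closes — contains both E and \lnot E.
                  branch 1.1.1.2.2 (add D):
                    ○ open, literals {A=T, B=F, C=T, D=T, E=T}.
          branch 1.1.2 (add \lnot E, \lnot (\lnot (\lnot A \lor E) \lor D)):
            \lnot (\lnot (\lnot A \lor E) \lor D): α-rule — add \lnot \lnot (\lnot A \lor E), \lnot D.
            (\lnot E \lor \lnot B): β-rule — branch into \lnot E  //  \lnot B.
              branch 1.1.2.1 (add \lnot E):
                \lnot \lnot (\lnot A \lor E): β-rule — branch into \lnot A  //  E.
                  branch 1.1.2.1.1 (add \lnot A):
                    × closes — contains both A and \lnot A.
                  branch 1.1.2.1.2 (add E):
                    × closes — contains both E and \lnot E.
              branch 1.1.2.2 (add \lnot B):
                \lnot \lnot (\lnot A \lor E): β-rule — branch into \lnot A  //  E.
                  branch 1.1.2.2.1 (add \lnot A):
                    × closes — contains both A and \lnot A.
                  branch 1.1.2.2.2 (add E):
                    × closes — contains both E and \lnot E.
      branch 1.2 (add (\lnot C \land \lnot C)):
        (\lnot C \land \lnot C): α-rule — add \lnot C, \lnot C.
        × closes — contains both C and \lnot C.
  branch 2 (add \lnot A, \lnot C):
    ((\lnot E \lor \lnot B) \lor (\lnot C \land \lnot C)): β-rule — branch into (\lnot E \lor \lnot B)  //  (\lnot C \land \lnot C).
      branch 2.1 (add (\lnot E \lor \lnot B)):
        \lnot \lnot (E \leftrightarrow (\lnot (\lnot A \lor E) \lor D)): β-rule — branch into E, (\lnot (\lnot A \lor E) \lor D)  //  \lnot E, \lnot (\lnot (\lnot A \lor E) \lor D).
          branch 2.1.1 (add E, (\lnot (\lnot A \lor E) \lor D)):
            (\lnot E \lor \lnot B): β-rule — branch into \lnot E  //  \lnot B.
              branch 2.1.1.1 (add \lnot E):
                × closes — contains both E and \lnot E.
              branch 2.1.1.2 (add \lnot B):
                (\lnot (\lnot A \lor E) \lor D): β-rule — branch into \lnot (\lnot A \lor E)  //  D.
                  branch 2.1.1.2.1 (add \lnot (\lnot A \lor E)):
                    \lnot (\lnot A \lor E): α-rule — add \lnot \lnot A, \lnot E.
                    × closes — contains both A and \lnot A.
                  branch 2.1.1.2.2 (add D):
                    ○ open, literals {A=F, B=F, C=F, D=T, E=T}.
          branch 2.1.2 (add \lnot E, \lnot (\lnot (\lnot A \lor E) \lor D)):
            \lnot (\lnot (\lnot A \lor E) \lor D): α-rule — add \lnot \lnot (\lnot A \lor E), \lnot D.
            (\lnot E \lor \lnot B): β-rule — branch into \lnot E  //  \lnot B.
              branch 2.1.2.1 (add \lnot E):
                \lnot \lnot (\lnot A \lor E): β-rule — branch into \lnot A  //  E.
                  branch 2.1.2.1.1 (add \lnot A):
                    ○ open, literals {A=F, C=F, D=F, E=F}.
                  branch 2.1.2.1.2 (add E):
                    × closes — contains both E and \lnot E.
              branch 2.1.2.2 (add \lnot B):
                \lnot \lnot (\lnot A \lor E): β-rule — branch into \lnot A  //  E.
                  branch 2.1.2.2.1 (add \lnot A):
                    ○ open, literals {A=F, B=F, C=F, D=F, E=F}.
                  branch 2.1.2.2.2 (add E):
                    × closes — contains both E and \lnot E.
      branch 2.2 (add (\lnot C \land \lnot C)):
        (\lnot C \land \lnot C): α-rule — add \lnot C, \lnot C.
        \lnot \lnot (E \leftrightarrow (\lnot (\lnot A \lor E) \lor D)): β-rule — branch into E, (\lnot (\lnot A \lor E) \lor D)  //  \lnot E, \lnot (\lnot (\lnot A \lor E) \lor D).
          branch 2.2.1 (add E, (\lnot (\lnot A \lor E) \lor D)):
            (\lnot (\lnot A \lor E) \lor D): β-rule — branch into \lnot (\lnot A \lor E)  //  D.
              branch 2.2.1.1 (add \lnot (\lnot A \lor E)):
                \lnot (\lnot A \lor E): α-rule — add \lnot \lnot A, \lnot E.
                × closes — contains both A and \lnot A.
              branch 2.2.1.2 (add D):
                ○ open, literals {A=F, C=F, D=T, E=T}.
          branch 2.2.2 (add \lnot E, \lnot (\lnot (\lnot A \lor E) \lor D)):
            \lnot (\lnot (\lnot A \lor E) \lor D): α-rule — add \lnot \lnot (\lnot A \lor E), \lnot D.
            \lnot \lnot (\lnot A \lor E): β-rule — branch into \lnot A  //  E.
              branch 2.2.2.1 (add \lnot A):
                ○ open, literals {A=F, C=F, D=F, E=F}.
              branch 2.2.2.2 (add E):
                × closes — contains both E and \lnot E.
13 branches closed, 6 open.
An open branch gives a countermodel: A=T, B=F, C=T, D=T, E=T (unmentioned atoms arbitrary); the premises hold there but the conclusion fails.

No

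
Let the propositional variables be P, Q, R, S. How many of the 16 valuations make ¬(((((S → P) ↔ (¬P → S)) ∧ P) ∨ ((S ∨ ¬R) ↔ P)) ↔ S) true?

Initial set: {¬(((((S → P) ↔ (¬P → S)) ∧ P) ∨ ((S ∨ ¬R) ↔ P)) ↔ S)}.
¬(((((S → P) ↔ (¬P → S)) ∧ P) ∨ ((S ∨ ¬R) ↔ P)) ↔ S): β-rule — branch into ((((S → P) ↔ (¬P → S)) ∧ P) ∨ ((S ∨ ¬R) ↔ P)), ¬S  //  ¬((((S → P) ↔ (¬P → S)) ∧ P) ∨ ((S ∨ ¬R) ↔ P)), S.
  branch 1 (add ((((S → P) ↔ (¬P → S)) ∧ P) ∨ ((S ∨ ¬R) ↔ P)), ¬S):
    ((((S → P) ↔ (¬P → S)) ∧ P) ∨ ((S ∨ ¬R) ↔ P)): β-rule — branch into (((S → P) ↔ (¬P → S)) ∧ P)  //  ((S ∨ ¬R) ↔ P).
      branch 1.1 (add (((S → P) ↔ (¬P → S)) ∧ P)):
        (((S → P) ↔ (¬P → S)) ∧ P): α-rule — add ((S → P) ↔ (¬P → S)), P.
        ((S → P) ↔ (¬P → S)): β-rule — branch into (S → P), (¬P → S)  //  ¬(S → P), ¬(¬P → S).
          branch 1.1.1 (add (S → P), (¬P → S)):
            (S → P): β-rule — branch into ¬S  //  P.
              branch 1.1.1.1 (add ¬S):
                (¬P → S): β-rule — branch into ¬¬P  //  S.
                  branch 1.1.1.1.1 (add ¬¬P):
                    ○ open, literals {P=true, S=false}.
                  branch 1.1.1.1.2 (add S):
                    × closes — contains both S and ¬S.
              branch 1.1.1.2 (add P):
                (¬P → S): β-rule — branch into ¬¬P  //  S.
                  branch 1.1.1.2.1 (add ¬¬P):
                    ○ open, literals {P=true, S=false}.
                  branch 1.1.1.2.2 (add S):
                    × closes — contains both S and ¬S.
          branch 1.1.2 (add ¬(S → P), ¬(¬P → S)):
            ¬(S → P): α-rule — add S, ¬P.
            × closes — contains both S and ¬S.
      branch 1.2 (add ((S ∨ ¬R) ↔ P)):
        ((S ∨ ¬R) ↔ P): β-rule — branch into (S ∨ ¬R), P  //  ¬(S ∨ ¬R), ¬P.
          branch 1.2.1 (add (S ∨ ¬R), P):
            (S ∨ ¬R): β-rule — branch into S  //  ¬R.
              branch 1.2.1.1 (add S):
                × closes — contains both S and ¬S.
              branch 1.2.1.2 (add ¬R):
                ○ open, literals {P=true, R=false, S=false}.
          branch 1.2.2 (add ¬(S ∨ ¬R), ¬P):
            ¬(S ∨ ¬R): α-rule — add ¬S, ¬¬R.
            ○ open, literals {P=false, R=true, S=false}.
  branch 2 (add ¬((((S → P) ↔ (¬P → S)) ∧ P) ∨ ((S ∨ ¬R) ↔ P)), S):
    ¬((((S → P) ↔ (¬P → S)) ∧ P) ∨ ((S ∨ ¬R) ↔ P)): α-rule — add ¬(((S → P) ↔ (¬P → S)) ∧ P), ¬((S ∨ ¬R) ↔ P).
    ¬(((S → P) ↔ (¬P → S)) ∧ P): β-rule — branch into ¬((S → P) ↔ (¬P → S))  //  ¬P.
      branch 2.1 (add ¬((S → P) ↔ (¬P → S))):
        ¬((S ∨ ¬R) ↔ P): β-rule — branch into (S ∨ ¬R), ¬P  //  ¬(S ∨ ¬R), P.
          branch 2.1.1 (add (S ∨ ¬R), ¬P):
            ¬((S → P) ↔ (¬P → S)): β-rule — branch into (S → P), ¬(¬P → S)  //  ¬(S → P), (¬P → S).
              branch 2.1.1.1 (add (S → P), ¬(¬P → S)):
                ¬(¬P → S): α-rule — add ¬P, ¬S.
                × closes — contains both S and ¬S.
              branch 2.1.1.2 (add ¬(S → P), (¬P → S)):
                ¬(S → P): α-rule — add S, ¬P.
                (S ∨ ¬R): β-rule — branch into S  //  ¬R.
                  branch 2.1.1.2.1 (add S):
                    (¬P → S): β-rule — branch into ¬¬P  //  S.
                      branch 2.1.1.2.1.1 (add ¬¬P):
                        × closes — contains both P and ¬P.
                      branch 2.1.1.2.1.2 (add S):
                        ○ open, literals {P=false, S=true}.
                  branch 2.1.1.2.2 (add ¬R):
                    (¬P → S): β-rule — branch into ¬¬P  //  S.
                      branch 2.1.1.2.2.1 (add ¬¬P):
                        × closes — contains both P and ¬P.
                      branch 2.1.1.2.2.2 (add S):
                        ○ open, literals {P=false, R=false, S=true}.
          branch 2.1.2 (add ¬(S ∨ ¬R), P):
            ¬(S ∨ ¬R): α-rule — add ¬S, ¬¬R.
            × closes — contains both S and ¬S.
      branch 2.2 (add ¬P):
        ¬((S ∨ ¬R) ↔ P): β-rule — branch into (S ∨ ¬R), ¬P  //  ¬(S ∨ ¬R), P.
          branch 2.2.1 (add (S ∨ ¬R), ¬P):
            (S ∨ ¬R): β-rule — branch into S  //  ¬R.
              branch 2.2.1.1 (add S):
                ○ open, literals {P=false, S=true}.
              branch 2.2.1.2 (add ¬R):
                ○ open, literals {P=false, R=false, S=true}.
          branch 2.2.2 (add ¬(S ∨ ¬R), P):
            × closes — contains both P and ¬P.
9 branches closed, 8 open.
Each open branch fixes some atoms; the unmentioned ones are free. Counting distinct full assignments: branch {P=true, S=false} (Q, R) contributes 4 new; branch {P=true, S=false} (Q, R) contributes 0 new; branch {P=true, R=false, S=false} (Q) contributes 0 new; branch {P=false, R=true, S=false} (Q) contributes 2 new; branch {P=false, S=true} (Q, R) contributes 4 new; branch {P=false, R=false, S=true} (Q) contributes 0 new; branch {P=false, S=true} (Q, R) contributes 0 new; branch {P=false, R=false, S=true} (Q) contributes 0 new. Total: 10.

10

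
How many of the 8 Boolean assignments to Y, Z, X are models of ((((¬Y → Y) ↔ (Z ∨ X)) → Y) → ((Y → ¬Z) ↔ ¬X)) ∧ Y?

Initial set: {T (((((¬Y → Y) ↔ (Z ∨ X)) → Y) → ((Y → ¬Z) ↔ ¬X)) ∧ Y)}.
T (((((¬Y → Y) ↔ (Z ∨ X)) → Y) → ((Y → ¬Z) ↔ ¬X)) ∧ Y): α-rule — add T ((((¬Y → Y) ↔ (Z ∨ X)) → Y) → ((Y → ¬Z) ↔ ¬X)), T Y.
T ((((¬Y → Y) ↔ (Z ∨ X)) → Y) → ((Y → ¬Z) ↔ ¬X)): β-rule — branch into F (((¬Y → Y) ↔ (Z ∨ X)) → Y)  //  T ((Y → ¬Z) ↔ ¬X).
  branch 1 (add F (((¬Y → Y) ↔ (Z ∨ X)) → Y)):
    F (((¬Y → Y) ↔ (Z ∨ X)) → Y): α-rule — add T ((¬Y → Y) ↔ (Z ∨ X)), F Y.
    × closes — contains both Y and ¬Y.
  branch 2 (add T ((Y → ¬Z) ↔ ¬X)):
    T ((Y → ¬Z) ↔ ¬X): β-rule — branch into T (Y → ¬Z), T ¬X  //  F (Y → ¬Z), F ¬X.
      branch 2.1 (add T (Y → ¬Z), T ¬X):
        T (Y → ¬Z): β-rule — branch into F Y  //  T ¬Z.
          branch 2.1.1 (add F Y):
            × closes — contains both Y and ¬Y.
          branch 2.1.2 (add T ¬Z):
            ○ open, literals {X=F, Y=T, Z=F}.
      branch 2.2 (add F (Y → ¬Z), F ¬X):
        F (Y → ¬Z): α-rule — add T Y, F ¬Z.
        ○ open, literals {X=T, Y=T, Z=T}.
2 branches closed, 2 open.
Each open branch fixes some atoms; the unmentioned ones are free. Counting distinct full assignments: branch {X=F, Y=T, Z=F} (none free) contributes 1 new; branch {X=T, Y=T, Z=T} (none free) contributes 1 new. Total: 2.

2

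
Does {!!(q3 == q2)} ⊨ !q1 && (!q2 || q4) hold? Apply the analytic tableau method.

Initial set: {!!(q3 == q2); !(!q1 && (!q2 || q4))}.
!!(q3 == q2): drop double negation, giving (q3 == q2).
!(!q1 && (!q2 || q4)): β-rule — branch into !!q1  //  !(!q2 || q4).
  branch 1 (add !!q1):
    (q3 == q2): β-rule — branch into q3, q2  //  !q3, !q2.
      branch 1.1 (add q3, q2):
        ○ open, literals {q1=1, q2=1, q3=1}.
      branch 1.2 (add !q3, !q2):
        ○ open, literals {q1=1, q2=0, q3=0}.
  branch 2 (add !(!q2 || q4)):
    !(!q2 || q4): α-rule — add !!q2, !q4.
    (q3 == q2): β-rule — branch into q3, q2  //  !q3, !q2.
      branch 2.1 (add q3, q2):
        ○ open, literals {q2=1, q3=1, q4=0}.
      branch 2.2 (add !q3, !q2):
        × closes — contains both q2 and !q2.
1 branch closed, 3 open.
An open branch gives a countermodel: q1=1, q2=1, q3=1 (unmentioned atoms arbitrary); the premises hold there but the conclusion fails.

No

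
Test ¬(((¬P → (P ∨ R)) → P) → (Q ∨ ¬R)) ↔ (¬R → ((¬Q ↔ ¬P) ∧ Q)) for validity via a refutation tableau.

Not valid

Assume the negation and expand:
Initial set: {¬(¬(((¬P → (P ∨ R)) → P) → (Q ∨ ¬R)) ↔ (¬R → ((¬Q ↔ ¬P) ∧ Q)))}.
¬(¬(((¬P → (P ∨ R)) → P) → (Q ∨ ¬R)) ↔ (¬R → ((¬Q ↔ ¬P) ∧ Q))): β-rule — branch into ¬(((¬P → (P ∨ R)) → P) → (Q ∨ ¬R)), ¬(¬R → ((¬Q ↔ ¬P) ∧ Q))  //  ¬¬(((¬P → (P ∨ R)) → P) → (Q ∨ ¬R)), (¬R → ((¬Q ↔ ¬P) ∧ Q)).
  branch 1 (add ¬(((¬P → (P ∨ R)) → P) → (Q ∨ ¬R)), ¬(¬R → ((¬Q ↔ ¬P) ∧ Q))):
    ¬(((¬P → (P ∨ R)) → P) → (Q ∨ ¬R)): α-rule — add ((¬P → (P ∨ R)) → P), ¬(Q ∨ ¬R).
    ¬(¬R → ((¬Q ↔ ¬P) ∧ Q)): α-rule — add ¬R, ¬((¬Q ↔ ¬P) ∧ Q).
    ¬(Q ∨ ¬R): α-rule — add ¬Q, ¬¬R.
    × closes — contains both R and ¬R.
  branch 2 (add ¬¬(((¬P → (P ∨ R)) → P) → (Q ∨ ¬R)), (¬R → ((¬Q ↔ ¬P) ∧ Q))):
    ¬¬(((¬P → (P ∨ R)) → P) → (Q ∨ ¬R)): β-rule — branch into ¬((¬P → (P ∨ R)) → P)  //  (Q ∨ ¬R).
      branch 2.1 (add ¬((¬P → (P ∨ R)) → P)):
        ¬((¬P → (P ∨ R)) → P): α-rule — add (¬P → (P ∨ R)), ¬P.
        (¬R → ((¬Q ↔ ¬P) ∧ Q)): β-rule — branch into ¬¬R  //  ((¬Q ↔ ¬P) ∧ Q).
          branch 2.1.1 (add ¬¬R):
            (¬P → (P ∨ R)): β-rule — branch into ¬¬P  //  (P ∨ R).
              branch 2.1.1.1 (add ¬¬P):
                × closes — contains both P and ¬P.
              branch 2.1.1.2 (add (P ∨ R)):
                (P ∨ R): β-rule — branch into P  //  R.
                  branch 2.1.1.2.1 (add P):
                    × closes — contains both P and ¬P.
                  branch 2.1.1.2.2 (add R):
                    ○ open, literals {P=false, R=true}.
          branch 2.1.2 (add ((¬Q ↔ ¬P) ∧ Q)):
            ((¬Q ↔ ¬P) ∧ Q): α-rule — add (¬Q ↔ ¬P), Q.
            (¬P → (P ∨ R)): β-rule — branch into ¬¬P  //  (P ∨ R).
              branch 2.1.2.1 (add ¬¬P):
                × closes — contains both P and ¬P.
              branch 2.1.2.2 (add (P ∨ R)):
                (¬Q ↔ ¬P): β-rule — branch into ¬Q, ¬P  //  ¬¬Q, ¬¬P.
                  branch 2.1.2.2.1 (add ¬Q, ¬P):
                    × closes — contains both Q and ¬Q.
                  branch 2.1.2.2.2 (add ¬¬Q, ¬¬P):
                    × closes — contains both P and ¬P.
      branch 2.2 (add (Q ∨ ¬R)):
        (¬R → ((¬Q ↔ ¬P) ∧ Q)): β-rule — branch into ¬¬R  //  ((¬Q ↔ ¬P) ∧ Q).
          branch 2.2.1 (add ¬¬R):
            (Q ∨ ¬R): β-rule — branch into Q  //  ¬R.
              branch 2.2.1.1 (add Q):
                ○ open, literals {Q=true, R=true}.
              branch 2.2.1.2 (add ¬R):
                × closes — contains both R and ¬R.
          branch 2.2.2 (add ((¬Q ↔ ¬P) ∧ Q)):
            ((¬Q ↔ ¬P) ∧ Q): α-rule — add (¬Q ↔ ¬P), Q.
            (Q ∨ ¬R): β-rule — branch into Q  //  ¬R.
              branch 2.2.2.1 (add Q):
                (¬Q ↔ ¬P): β-rule — branch into ¬Q, ¬P  //  ¬¬Q, ¬¬P.
                  branch 2.2.2.1.1 (add ¬Q, ¬P):
                    × closes — contains both Q and ¬Q.
                  branch 2.2.2.1.2 (add ¬¬Q, ¬¬P):
                    ○ open, literals {P=true, Q=true}.
              branch 2.2.2.2 (add ¬R):
                (¬Q ↔ ¬P): β-rule — branch into ¬Q, ¬P  //  ¬¬Q, ¬¬P.
                  branch 2.2.2.2.1 (add ¬Q, ¬P):
                    × closes — contains both Q and ¬Q.
                  branch 2.2.2.2.2 (add ¬¬Q, ¬¬P):
                    ○ open, literals {P=true, Q=true, R=false}.
9 branches closed, 4 open.
An open branch gives a countermodel: P=false, R=true (unmentioned atoms arbitrary); under it the original formula is false.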